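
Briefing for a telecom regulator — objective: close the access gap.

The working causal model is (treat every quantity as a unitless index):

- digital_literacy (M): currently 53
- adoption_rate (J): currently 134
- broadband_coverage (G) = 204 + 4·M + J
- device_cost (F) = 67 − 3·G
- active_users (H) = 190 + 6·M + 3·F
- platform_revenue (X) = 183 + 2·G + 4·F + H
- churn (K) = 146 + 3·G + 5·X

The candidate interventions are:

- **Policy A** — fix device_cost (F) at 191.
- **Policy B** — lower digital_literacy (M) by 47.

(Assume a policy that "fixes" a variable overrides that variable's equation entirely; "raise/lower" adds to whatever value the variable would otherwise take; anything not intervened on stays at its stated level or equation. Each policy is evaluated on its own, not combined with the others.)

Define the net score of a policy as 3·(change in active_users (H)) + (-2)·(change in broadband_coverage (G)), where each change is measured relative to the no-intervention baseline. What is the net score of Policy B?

Baseline:
  M = 53
  J = 134
  G = 204 + 4·53 + 134 = 550
  F = 67 − 3·550 = -1583
  H = 190 + 6·53 + 3·(-1583) = -4241
Policy B (M − 47):
  M = 53 − 47 = 6
  J = 134
  G = 204 + 4·6 + 134 = 362
  F = 67 − 3·362 = -1019
  H = 190 + 6·6 + 3·(-1019) = -2831
ΔH = -2831 − (-4241) = 1410; ΔG = 362 − 550 = -188
Score = 3·1410 + (-2)·(-188) = 4606

4606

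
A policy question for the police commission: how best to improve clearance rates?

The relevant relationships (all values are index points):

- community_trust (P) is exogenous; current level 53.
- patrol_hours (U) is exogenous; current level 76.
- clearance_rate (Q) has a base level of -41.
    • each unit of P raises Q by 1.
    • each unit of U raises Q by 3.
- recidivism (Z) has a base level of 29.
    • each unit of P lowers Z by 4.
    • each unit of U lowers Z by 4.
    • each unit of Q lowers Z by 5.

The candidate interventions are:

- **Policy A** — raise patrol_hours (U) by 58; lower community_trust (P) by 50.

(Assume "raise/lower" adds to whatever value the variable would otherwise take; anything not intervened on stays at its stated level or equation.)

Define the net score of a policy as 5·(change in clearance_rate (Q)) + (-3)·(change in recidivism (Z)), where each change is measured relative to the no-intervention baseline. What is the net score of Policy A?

2576

Baseline:
  P = 53
  U = 76
  Q = -41 + 53 + 3·76 = 240
  Z = 29 − 4·53 − 4·76 − 5·240 = -1687
Policy A (U + 58, P − 50):
  P = 53 − 50 = 3
  U = 76 + 58 = 134
  Q = -41 + 3 + 3·134 = 364
  Z = 29 − 4·3 − 4·134 − 5·364 = -2339
ΔQ = 364 − 240 = 124; ΔZ = -2339 − (-1687) = -652
Score = 5·124 + (-3)·(-652) = 2576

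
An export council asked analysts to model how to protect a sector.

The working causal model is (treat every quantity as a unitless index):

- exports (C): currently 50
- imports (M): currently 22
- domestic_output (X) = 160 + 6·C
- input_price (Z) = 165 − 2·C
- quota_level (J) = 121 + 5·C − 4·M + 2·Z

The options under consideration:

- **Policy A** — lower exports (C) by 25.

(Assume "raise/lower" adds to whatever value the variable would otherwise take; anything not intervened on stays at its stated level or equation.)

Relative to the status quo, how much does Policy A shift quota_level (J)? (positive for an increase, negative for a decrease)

Baseline:
  C = 50
  M = 22
  Z = 165 − 2·50 = 65
  J = 121 + 5·50 − 4·22 + 2·65 = 413
Policy A (C − 25):
  C = 50 − 25 = 25
  M = 22
  Z = 165 − 2·25 = 115
  J = 121 + 5·25 − 4·22 + 2·115 = 388
Change in J: 388 − 413 = -25

-25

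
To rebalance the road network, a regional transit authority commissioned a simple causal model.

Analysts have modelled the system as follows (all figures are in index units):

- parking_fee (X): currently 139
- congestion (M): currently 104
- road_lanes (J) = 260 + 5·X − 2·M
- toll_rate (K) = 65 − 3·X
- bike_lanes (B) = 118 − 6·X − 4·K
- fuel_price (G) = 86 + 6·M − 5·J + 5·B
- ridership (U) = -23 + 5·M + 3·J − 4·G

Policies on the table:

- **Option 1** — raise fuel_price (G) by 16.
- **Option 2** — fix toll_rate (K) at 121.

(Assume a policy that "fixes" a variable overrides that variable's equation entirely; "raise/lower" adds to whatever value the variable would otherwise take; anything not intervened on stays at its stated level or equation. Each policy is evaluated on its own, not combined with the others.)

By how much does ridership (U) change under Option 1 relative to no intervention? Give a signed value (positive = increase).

-64

Baseline:
  X = 139
  M = 104
  J = 260 + 5·139 − 2·104 = 747
  K = 65 − 3·139 = -352
  B = 118 − 6·139 − 4·(-352) = 692
  G = 86 + 6·104 − 5·747 + 5·692 = 435
  U = -23 + 5·104 + 3·747 − 4·435 = 998
Option 1 (G + 16):
  X = 139
  M = 104
  J = 260 + 5·139 − 2·104 = 747
  K = 65 − 3·139 = -352
  B = 118 − 6·139 − 4·(-352) = 692
  G = 86 + 6·104 − 5·747 + 5·692 (+16 from intervention) = 451
  U = -23 + 5·104 + 3·747 − 4·451 = 934
Change in U: 934 − 998 = -64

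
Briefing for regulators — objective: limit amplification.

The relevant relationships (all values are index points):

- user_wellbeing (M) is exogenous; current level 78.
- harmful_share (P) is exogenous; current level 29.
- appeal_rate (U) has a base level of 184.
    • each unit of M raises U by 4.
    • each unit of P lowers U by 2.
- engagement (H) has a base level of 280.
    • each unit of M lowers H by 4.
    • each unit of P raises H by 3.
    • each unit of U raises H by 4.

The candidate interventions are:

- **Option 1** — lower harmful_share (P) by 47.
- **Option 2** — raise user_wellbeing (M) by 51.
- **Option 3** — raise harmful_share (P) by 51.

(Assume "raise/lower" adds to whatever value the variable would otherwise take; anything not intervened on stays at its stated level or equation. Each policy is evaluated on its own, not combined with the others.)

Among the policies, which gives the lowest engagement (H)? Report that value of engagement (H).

1552

Option 1 (P − 47):
  M = 78
  P = 29 − 47 = -18
  U = 184 + 4·78 − 2·(-18) = 532
  H = 280 − 4·78 + 3·(-18) + 4·532 = 2042
Option 2 (M + 51):
  M = 78 + 51 = 129
  P = 29
  U = 184 + 4·129 − 2·29 = 642
  H = 280 − 4·129 + 3·29 + 4·642 = 2419
Option 3 (P + 51):
  M = 78
  P = 29 + 51 = 80
  U = 184 + 4·78 − 2·80 = 336
  H = 280 − 4·78 + 3·80 + 4·336 = 1552
Comparing — Option 1: H=2042, Option 2: H=2419, Option 3: H=1552. Lowest is 1552 (Option 3).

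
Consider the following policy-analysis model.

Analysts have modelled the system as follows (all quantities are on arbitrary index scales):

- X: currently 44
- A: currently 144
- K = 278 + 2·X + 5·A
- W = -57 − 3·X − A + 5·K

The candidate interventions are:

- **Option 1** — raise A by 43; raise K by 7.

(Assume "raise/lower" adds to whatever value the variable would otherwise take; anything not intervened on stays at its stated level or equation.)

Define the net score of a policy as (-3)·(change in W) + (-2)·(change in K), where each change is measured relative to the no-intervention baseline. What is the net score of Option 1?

-3645

Baseline:
  X = 44
  A = 144
  K = 278 + 2·44 + 5·144 = 1086
  W = -57 − 3·44 − 144 + 5·1086 = 5097
Option 1 (A + 43, K + 7):
  X = 44
  A = 144 + 43 = 187
  K = 278 + 2·44 + 5·187 (+7 from intervention) = 1308
  W = -57 − 3·44 − 187 + 5·1308 = 6164
ΔW = 6164 − 5097 = 1067; ΔK = 1308 − 1086 = 222
Score = (-3)·1067 + (-2)·222 = -3645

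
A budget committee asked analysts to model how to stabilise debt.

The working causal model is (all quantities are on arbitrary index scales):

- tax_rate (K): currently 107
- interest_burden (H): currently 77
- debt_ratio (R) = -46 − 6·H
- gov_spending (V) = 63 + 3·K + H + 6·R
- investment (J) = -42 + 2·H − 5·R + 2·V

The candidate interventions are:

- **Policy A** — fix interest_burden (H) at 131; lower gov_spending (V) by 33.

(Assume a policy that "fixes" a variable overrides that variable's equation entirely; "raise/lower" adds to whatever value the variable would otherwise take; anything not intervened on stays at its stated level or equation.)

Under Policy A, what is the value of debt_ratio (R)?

-832

Policy A (H := 131, V − 33):
  H = 131
  R = -46 − 6·131 = -832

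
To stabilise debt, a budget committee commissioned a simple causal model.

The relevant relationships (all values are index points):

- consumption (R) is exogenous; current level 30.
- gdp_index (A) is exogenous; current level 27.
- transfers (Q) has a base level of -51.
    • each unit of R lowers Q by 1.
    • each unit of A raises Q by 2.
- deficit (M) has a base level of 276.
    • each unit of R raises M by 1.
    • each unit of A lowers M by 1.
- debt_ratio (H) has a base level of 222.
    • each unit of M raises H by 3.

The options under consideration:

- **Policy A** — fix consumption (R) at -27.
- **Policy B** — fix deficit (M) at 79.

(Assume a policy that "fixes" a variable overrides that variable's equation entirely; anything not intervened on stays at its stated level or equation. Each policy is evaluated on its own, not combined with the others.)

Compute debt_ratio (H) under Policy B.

459

Policy B (M := 79):
  R = 30
  A = 27
  M = 79
  H = 222 + 3·79 = 459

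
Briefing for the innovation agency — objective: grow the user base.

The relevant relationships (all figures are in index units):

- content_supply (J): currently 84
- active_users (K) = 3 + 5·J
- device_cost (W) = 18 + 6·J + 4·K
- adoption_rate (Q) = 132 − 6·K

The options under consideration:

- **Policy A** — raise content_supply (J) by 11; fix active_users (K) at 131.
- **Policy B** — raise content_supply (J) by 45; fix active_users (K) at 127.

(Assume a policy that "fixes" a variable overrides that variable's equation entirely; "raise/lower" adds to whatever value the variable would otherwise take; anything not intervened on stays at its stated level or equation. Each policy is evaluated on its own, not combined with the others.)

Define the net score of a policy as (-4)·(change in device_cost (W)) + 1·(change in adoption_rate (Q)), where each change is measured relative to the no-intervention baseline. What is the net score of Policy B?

5432

Baseline:
  J = 84
  K = 3 + 5·84 = 423
  W = 18 + 6·84 + 4·423 = 2214
  Q = 132 − 6·423 = -2406
Policy B (J + 45, K := 127):
  J = 84 + 45 = 129
  K = 127
  W = 18 + 6·129 + 4·127 = 1300
  Q = 132 − 6·127 = -630
ΔW = 1300 − 2214 = -914; ΔQ = -630 − (-2406) = 1776
Score = (-4)·(-914) + 1·1776 = 5432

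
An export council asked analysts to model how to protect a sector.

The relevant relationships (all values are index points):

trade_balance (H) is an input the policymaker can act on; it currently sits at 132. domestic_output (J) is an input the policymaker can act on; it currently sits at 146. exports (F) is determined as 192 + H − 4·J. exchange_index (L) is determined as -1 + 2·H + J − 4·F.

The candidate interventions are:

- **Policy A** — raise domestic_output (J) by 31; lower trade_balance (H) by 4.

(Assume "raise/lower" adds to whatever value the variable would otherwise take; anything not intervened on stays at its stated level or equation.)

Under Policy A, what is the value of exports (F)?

Policy A (J + 31, H − 4):
  H = 132 − 4 = 128
  J = 146 + 31 = 177
  F = 192 + 128 − 4·177 = -388

-388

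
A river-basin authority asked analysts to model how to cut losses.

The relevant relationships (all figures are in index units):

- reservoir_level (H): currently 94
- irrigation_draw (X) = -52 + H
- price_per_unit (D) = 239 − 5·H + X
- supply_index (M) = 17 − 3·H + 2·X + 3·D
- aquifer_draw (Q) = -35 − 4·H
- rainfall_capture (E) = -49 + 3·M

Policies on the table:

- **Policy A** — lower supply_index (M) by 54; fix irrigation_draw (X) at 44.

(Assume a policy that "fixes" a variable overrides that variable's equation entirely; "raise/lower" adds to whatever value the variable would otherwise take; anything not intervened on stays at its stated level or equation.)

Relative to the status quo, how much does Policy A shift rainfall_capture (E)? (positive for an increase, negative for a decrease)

Baseline:
  H = 94
  X = -52 + 94 = 42
  D = 239 − 5·94 + 42 = -189
  M = 17 − 3·94 + 2·42 + 3·(-189) = -748
  E = -49 + 3·(-748) = -2293
Policy A (M − 54, X := 44):
  H = 94
  X = 44
  D = 239 − 5·94 + 44 = -187
  M = 17 − 3·94 + 2·44 + 3·(-187) (−54 from intervention) = -792
  E = -49 + 3·(-792) = -2425
Change in E: -2425 − (-2293) = -132

-132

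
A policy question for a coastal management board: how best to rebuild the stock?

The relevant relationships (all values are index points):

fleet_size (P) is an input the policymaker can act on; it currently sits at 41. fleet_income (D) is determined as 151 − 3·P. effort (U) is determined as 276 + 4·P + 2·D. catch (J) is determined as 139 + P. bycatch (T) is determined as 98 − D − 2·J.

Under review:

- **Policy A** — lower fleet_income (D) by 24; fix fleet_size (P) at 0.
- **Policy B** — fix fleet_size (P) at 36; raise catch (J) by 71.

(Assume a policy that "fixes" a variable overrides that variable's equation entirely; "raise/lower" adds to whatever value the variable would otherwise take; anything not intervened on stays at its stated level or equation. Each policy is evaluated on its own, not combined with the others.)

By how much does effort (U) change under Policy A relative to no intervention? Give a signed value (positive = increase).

34

Baseline:
  P = 41
  D = 151 − 3·41 = 28
  U = 276 + 4·41 + 2·28 = 496
Policy A (D − 24, P := 0):
  P = 0
  D = 151 − 3·0 (−24 from intervention) = 127
  U = 276 + 4·0 + 2·127 = 530
Change in U: 530 − 496 = 34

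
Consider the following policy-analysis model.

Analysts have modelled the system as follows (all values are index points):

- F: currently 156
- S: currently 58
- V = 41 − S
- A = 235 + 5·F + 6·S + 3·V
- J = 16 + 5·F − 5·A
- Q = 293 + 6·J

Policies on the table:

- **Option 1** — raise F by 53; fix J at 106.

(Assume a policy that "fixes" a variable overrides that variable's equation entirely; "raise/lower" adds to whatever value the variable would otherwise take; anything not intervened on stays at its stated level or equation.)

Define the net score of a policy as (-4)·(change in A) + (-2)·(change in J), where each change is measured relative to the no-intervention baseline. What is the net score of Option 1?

Baseline:
  F = 156
  S = 58
  V = 41 − 58 = -17
  A = 235 + 5·156 + 6·58 + 3·(-17) = 1312
  J = 16 + 5·156 − 5·1312 = -5764
Option 1 (F + 53, J := 106):
  F = 156 + 53 = 209
  S = 58
  V = 41 − 58 = -17
  A = 235 + 5·209 + 6·58 + 3·(-17) = 1577
  J = 106
ΔA = 1577 − 1312 = 265; ΔJ = 106 − (-5764) = 5870
Score = (-4)·265 + (-2)·5870 = -12800

-12800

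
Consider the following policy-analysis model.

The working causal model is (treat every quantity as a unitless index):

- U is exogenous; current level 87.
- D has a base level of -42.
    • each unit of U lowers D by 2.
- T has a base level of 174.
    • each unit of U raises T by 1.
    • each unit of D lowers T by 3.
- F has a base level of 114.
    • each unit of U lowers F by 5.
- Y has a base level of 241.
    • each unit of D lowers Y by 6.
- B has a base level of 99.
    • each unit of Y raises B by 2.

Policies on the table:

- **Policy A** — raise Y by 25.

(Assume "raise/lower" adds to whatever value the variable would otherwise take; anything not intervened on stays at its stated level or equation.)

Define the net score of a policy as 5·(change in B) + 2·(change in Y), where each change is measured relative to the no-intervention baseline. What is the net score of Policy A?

300

Baseline:
  U = 87
  D = -42 − 2·87 = -216
  Y = 241 − 6·(-216) = 1537
  B = 99 + 2·1537 = 3173
Policy A (Y + 25):
  U = 87
  D = -42 − 2·87 = -216
  Y = 241 − 6·(-216) (+25 from intervention) = 1562
  B = 99 + 2·1562 = 3223
ΔB = 3223 − 3173 = 50; ΔY = 1562 − 1537 = 25
Score = 5·50 + 2·25 = 300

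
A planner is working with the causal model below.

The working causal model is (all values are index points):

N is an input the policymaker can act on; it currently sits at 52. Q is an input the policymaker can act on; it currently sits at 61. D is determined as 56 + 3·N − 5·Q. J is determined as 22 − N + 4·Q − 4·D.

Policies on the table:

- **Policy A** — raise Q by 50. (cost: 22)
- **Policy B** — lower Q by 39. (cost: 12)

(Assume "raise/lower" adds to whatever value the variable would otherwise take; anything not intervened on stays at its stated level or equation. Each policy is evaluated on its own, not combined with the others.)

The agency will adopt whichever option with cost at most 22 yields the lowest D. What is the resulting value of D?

Policy A (Q + 50):
  N = 52
  Q = 61 + 50 = 111
  D = 56 + 3·52 − 5·111 = -343
Policy B (Q − 39):
  N = 52
  Q = 61 − 39 = 22
  D = 56 + 3·52 − 5·22 = 102
Comparing — Policy A: D=-343, Policy B: D=102. Lowest is -343 (Policy A).

-343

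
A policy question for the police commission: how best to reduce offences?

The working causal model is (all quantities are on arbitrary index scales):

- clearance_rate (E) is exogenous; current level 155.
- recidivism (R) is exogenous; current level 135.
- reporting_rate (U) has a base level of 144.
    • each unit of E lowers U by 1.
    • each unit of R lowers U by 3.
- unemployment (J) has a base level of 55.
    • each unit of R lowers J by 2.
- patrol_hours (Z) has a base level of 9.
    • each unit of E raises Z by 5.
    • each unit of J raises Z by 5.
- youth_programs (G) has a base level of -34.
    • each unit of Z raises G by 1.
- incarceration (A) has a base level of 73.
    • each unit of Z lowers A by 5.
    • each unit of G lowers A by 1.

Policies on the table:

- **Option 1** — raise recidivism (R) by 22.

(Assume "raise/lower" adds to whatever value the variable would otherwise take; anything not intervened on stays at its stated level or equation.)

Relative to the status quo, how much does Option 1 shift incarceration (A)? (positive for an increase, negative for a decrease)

1320

Baseline:
  E = 155
  R = 135
  J = 55 − 2·135 = -215
  Z = 9 + 5·155 + 5·(-215) = -291
  G = -34 + (-291) = -325
  A = 73 − 5·(-291) − (-325) = 1853
Option 1 (R + 22):
  E = 155
  R = 135 + 22 = 157
  J = 55 − 2·157 = -259
  Z = 9 + 5·155 + 5·(-259) = -511
  G = -34 + (-511) = -545
  A = 73 − 5·(-511) − (-545) = 3173
Change in A: 3173 − 1853 = 1320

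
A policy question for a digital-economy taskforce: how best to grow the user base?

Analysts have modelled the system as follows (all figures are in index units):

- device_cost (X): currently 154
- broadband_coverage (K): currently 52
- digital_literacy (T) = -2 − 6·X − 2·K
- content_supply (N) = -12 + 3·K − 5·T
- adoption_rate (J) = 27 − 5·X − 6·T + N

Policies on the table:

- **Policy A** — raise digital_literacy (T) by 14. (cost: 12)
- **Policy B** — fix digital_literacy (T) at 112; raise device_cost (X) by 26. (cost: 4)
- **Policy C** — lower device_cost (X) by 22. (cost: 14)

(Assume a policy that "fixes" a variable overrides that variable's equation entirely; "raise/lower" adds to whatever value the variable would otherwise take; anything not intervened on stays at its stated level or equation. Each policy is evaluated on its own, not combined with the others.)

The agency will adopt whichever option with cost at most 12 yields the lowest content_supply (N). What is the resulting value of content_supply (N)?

-416

Policy A (T + 14):
  X = 154
  K = 52
  T = -2 − 6·154 − 2·52 (+14 from intervention) = -1016
  N = -12 + 3·52 − 5·(-1016) = 5224
Policy B (T := 112, X + 26):
  X = 154 + 26 = 180
  K = 52
  T = 112
  N = -12 + 3·52 − 5·112 = -416
Comparing — Policy A: N=5224, Policy B: N=-416. Lowest is -416 (Policy B).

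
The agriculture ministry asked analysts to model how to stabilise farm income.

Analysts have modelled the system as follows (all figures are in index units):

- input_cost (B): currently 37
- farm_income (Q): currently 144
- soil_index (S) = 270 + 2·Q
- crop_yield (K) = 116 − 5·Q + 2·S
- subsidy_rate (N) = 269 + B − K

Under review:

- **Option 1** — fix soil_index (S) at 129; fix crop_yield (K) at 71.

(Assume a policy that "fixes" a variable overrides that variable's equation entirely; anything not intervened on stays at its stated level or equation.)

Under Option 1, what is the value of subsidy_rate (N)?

Option 1 (S := 129, K := 71):
  B = 37
  Q = 144
  S = 129
  K = 71
  N = 269 + 37 − 71 = 235

235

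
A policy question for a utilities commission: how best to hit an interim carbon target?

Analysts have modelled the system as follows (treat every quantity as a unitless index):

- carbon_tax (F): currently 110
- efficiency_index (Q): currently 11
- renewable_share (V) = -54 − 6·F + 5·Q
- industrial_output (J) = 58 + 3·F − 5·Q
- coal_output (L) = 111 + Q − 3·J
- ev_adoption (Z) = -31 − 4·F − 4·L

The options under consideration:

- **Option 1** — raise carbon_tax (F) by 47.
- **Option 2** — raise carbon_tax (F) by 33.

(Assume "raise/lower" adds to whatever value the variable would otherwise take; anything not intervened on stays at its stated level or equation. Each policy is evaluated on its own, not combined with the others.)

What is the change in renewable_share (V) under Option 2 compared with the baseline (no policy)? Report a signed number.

Baseline:
  F = 110
  Q = 11
  V = -54 − 6·110 + 5·11 = -659
Option 2 (F + 33):
  F = 110 + 33 = 143
  Q = 11
  V = -54 − 6·143 + 5·11 = -857
Change in V: -857 − (-659) = -198

-198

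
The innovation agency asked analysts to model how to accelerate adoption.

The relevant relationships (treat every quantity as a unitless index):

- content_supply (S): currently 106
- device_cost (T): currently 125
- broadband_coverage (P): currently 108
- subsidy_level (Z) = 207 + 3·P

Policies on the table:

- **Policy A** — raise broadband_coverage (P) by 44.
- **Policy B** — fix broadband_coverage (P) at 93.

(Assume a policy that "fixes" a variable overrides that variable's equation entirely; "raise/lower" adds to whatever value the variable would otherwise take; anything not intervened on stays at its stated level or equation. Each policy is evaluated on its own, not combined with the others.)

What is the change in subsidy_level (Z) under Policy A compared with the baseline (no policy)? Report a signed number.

Baseline:
  P = 108
  Z = 207 + 3·108 = 531
Policy A (P + 44):
  P = 108 + 44 = 152
  Z = 207 + 3·152 = 663
Change in Z: 663 − 531 = 132

132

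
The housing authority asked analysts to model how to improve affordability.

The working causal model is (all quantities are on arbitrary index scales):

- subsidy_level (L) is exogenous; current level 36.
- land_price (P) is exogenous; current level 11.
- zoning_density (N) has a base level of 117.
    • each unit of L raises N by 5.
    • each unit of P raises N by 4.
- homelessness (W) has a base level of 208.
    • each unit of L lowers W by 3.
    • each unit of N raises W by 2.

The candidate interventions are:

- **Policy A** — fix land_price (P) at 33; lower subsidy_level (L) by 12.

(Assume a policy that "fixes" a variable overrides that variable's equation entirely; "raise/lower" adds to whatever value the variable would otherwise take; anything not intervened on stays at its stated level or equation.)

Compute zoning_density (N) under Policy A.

Policy A (P := 33, L − 12):
  L = 36 − 12 = 24
  P = 33
  N = 117 + 5·24 + 4·33 = 369

369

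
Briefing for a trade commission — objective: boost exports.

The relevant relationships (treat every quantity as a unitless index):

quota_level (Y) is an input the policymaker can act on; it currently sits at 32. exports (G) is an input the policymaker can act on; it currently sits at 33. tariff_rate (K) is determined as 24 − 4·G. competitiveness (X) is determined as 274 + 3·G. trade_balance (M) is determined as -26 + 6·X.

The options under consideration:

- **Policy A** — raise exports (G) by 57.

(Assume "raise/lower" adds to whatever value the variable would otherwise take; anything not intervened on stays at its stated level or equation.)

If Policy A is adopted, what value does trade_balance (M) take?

3238

Policy A (G + 57):
  G = 33 + 57 = 90
  X = 274 + 3·90 = 544
  M = -26 + 6·544 = 3238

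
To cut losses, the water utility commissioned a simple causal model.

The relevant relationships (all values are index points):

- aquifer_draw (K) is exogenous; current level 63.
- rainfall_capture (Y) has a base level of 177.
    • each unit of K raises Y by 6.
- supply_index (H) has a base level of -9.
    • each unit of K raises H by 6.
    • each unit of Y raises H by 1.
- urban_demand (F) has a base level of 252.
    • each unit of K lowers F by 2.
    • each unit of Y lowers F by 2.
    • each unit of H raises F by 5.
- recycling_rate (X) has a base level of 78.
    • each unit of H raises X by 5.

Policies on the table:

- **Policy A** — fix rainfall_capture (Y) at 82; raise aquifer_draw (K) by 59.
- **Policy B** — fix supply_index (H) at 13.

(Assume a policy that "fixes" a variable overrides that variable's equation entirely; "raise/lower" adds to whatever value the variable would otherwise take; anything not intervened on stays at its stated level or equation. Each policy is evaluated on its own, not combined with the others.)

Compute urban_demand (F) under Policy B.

Policy B (H := 13):
  K = 63
  Y = 177 + 6·63 = 555
  H = 13
  F = 252 − 2·63 − 2·555 + 5·13 = -919

-919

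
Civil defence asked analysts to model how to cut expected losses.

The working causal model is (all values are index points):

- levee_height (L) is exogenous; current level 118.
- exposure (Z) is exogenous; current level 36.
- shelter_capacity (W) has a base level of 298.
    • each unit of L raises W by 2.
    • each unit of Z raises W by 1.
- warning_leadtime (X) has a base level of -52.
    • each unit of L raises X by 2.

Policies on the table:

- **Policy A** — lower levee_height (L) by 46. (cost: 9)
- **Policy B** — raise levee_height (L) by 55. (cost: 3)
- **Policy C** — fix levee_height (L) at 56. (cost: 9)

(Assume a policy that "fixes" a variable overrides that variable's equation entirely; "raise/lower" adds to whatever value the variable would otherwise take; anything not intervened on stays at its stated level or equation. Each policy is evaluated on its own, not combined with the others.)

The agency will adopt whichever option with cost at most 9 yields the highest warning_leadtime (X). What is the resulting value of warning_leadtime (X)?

Policy A (L − 46):
  L = 118 − 46 = 72
  X = -52 + 2·72 = 92
Policy B (L + 55):
  L = 118 + 55 = 173
  X = -52 + 2·173 = 294
Policy C (L := 56):
  L = 56
  X = -52 + 2·56 = 60
Comparing — Policy A: X=92, Policy B: X=294, Policy C: X=60. Highest is 294 (Policy B).

294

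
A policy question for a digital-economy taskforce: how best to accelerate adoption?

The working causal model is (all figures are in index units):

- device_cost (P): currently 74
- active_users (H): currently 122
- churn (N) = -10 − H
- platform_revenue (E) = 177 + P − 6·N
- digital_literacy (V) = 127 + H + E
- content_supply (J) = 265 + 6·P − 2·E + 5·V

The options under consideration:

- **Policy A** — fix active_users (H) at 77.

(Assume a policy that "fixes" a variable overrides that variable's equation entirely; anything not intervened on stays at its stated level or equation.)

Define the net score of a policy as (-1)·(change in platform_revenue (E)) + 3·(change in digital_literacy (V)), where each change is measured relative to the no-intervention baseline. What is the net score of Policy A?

Baseline:
  P = 74
  H = 122
  N = -10 − 122 = -132
  E = 177 + 74 − 6·(-132) = 1043
  V = 127 + 122 + 1043 = 1292
Policy A (H := 77):
  P = 74
  H = 77
  N = -10 − 77 = -87
  E = 177 + 74 − 6·(-87) = 773
  V = 127 + 77 + 773 = 977
ΔE = 773 − 1043 = -270; ΔV = 977 − 1292 = -315
Score = (-1)·(-270) + 3·(-315) = -675

-675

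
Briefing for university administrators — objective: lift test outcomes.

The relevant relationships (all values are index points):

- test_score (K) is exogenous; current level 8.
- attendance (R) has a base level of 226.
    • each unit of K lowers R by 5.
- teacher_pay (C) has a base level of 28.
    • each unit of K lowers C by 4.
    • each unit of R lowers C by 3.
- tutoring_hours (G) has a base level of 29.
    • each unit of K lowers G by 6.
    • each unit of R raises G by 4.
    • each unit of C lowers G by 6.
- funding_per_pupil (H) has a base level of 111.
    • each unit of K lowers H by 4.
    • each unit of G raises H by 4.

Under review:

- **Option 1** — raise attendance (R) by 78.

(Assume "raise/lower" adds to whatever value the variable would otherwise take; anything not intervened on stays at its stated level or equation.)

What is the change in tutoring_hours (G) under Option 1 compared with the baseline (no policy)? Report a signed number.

Baseline:
  K = 8
  R = 226 − 5·8 = 186
  C = 28 − 4·8 − 3·186 = -562
  G = 29 − 6·8 + 4·186 − 6·(-562) = 4097
Option 1 (R + 78):
  K = 8
  R = 226 − 5·8 (+78 from intervention) = 264
  C = 28 − 4·8 − 3·264 = -796
  G = 29 − 6·8 + 4·264 − 6·(-796) = 5813
Change in G: 5813 − 4097 = 1716

1716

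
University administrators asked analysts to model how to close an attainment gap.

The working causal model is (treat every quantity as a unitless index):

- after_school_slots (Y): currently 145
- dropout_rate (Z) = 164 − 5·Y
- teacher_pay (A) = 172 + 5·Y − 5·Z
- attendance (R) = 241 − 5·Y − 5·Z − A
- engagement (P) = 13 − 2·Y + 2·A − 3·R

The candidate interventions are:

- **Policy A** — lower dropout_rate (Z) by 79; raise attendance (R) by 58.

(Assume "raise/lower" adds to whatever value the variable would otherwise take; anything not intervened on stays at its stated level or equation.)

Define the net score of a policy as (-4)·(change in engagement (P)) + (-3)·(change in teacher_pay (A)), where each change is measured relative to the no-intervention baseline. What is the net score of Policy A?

Baseline:
  Y = 145
  Z = 164 − 5·145 = -561
  A = 172 + 5·145 − 5·(-561) = 3702
  R = 241 − 5·145 − 5·(-561) − 3702 = -1381
  P = 13 − 2·145 + 2·3702 − 3·(-1381) = 11270
Policy A (Z − 79, R + 58):
  Y = 145
  Z = 164 − 5·145 (−79 from intervention) = -640
  A = 172 + 5·145 − 5·(-640) = 4097
  R = 241 − 5·145 − 5·(-640) − 4097 (+58 from intervention) = -1323
  P = 13 − 2·145 + 2·4097 − 3·(-1323) = 11886
ΔP = 11886 − 11270 = 616; ΔA = 4097 − 3702 = 395
Score = (-4)·616 + (-3)·395 = -3649

-3649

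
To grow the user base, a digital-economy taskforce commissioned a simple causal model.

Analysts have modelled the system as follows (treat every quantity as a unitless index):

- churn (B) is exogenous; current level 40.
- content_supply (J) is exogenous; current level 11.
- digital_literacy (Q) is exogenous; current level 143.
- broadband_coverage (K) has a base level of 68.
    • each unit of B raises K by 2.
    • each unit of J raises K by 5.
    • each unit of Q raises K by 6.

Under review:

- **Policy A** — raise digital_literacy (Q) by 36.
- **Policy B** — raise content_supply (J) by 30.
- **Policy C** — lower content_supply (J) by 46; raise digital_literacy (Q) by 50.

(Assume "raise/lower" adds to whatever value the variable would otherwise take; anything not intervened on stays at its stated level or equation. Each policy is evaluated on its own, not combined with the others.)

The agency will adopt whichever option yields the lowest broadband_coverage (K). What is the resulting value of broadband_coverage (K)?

Policy A (Q + 36):
  B = 40
  J = 11
  Q = 143 + 36 = 179
  K = 68 + 2·40 + 5·11 + 6·179 = 1277
Policy B (J + 30):
  B = 40
  J = 11 + 30 = 41
  Q = 143
  K = 68 + 2·40 + 5·41 + 6·143 = 1211
Policy C (J − 46, Q + 50):
  B = 40
  J = 11 − 46 = -35
  Q = 143 + 50 = 193
  K = 68 + 2·40 + 5·(-35) + 6·193 = 1131
Comparing — Policy A: K=1277, Policy B: K=1211, Policy C: K=1131. Lowest is 1131 (Policy C).

1131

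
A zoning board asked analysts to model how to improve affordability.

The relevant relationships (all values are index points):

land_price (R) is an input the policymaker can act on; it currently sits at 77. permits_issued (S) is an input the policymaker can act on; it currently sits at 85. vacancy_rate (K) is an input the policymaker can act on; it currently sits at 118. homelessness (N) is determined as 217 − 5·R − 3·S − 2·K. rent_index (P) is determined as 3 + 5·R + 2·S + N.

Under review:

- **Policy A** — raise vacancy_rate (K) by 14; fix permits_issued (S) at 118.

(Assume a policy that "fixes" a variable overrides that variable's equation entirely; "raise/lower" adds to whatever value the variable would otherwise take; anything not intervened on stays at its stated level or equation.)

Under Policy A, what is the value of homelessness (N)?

-786

Policy A (K + 14, S := 118):
  R = 77
  S = 118
  K = 118 + 14 = 132
  N = 217 − 5·77 − 3·118 − 2·132 = -786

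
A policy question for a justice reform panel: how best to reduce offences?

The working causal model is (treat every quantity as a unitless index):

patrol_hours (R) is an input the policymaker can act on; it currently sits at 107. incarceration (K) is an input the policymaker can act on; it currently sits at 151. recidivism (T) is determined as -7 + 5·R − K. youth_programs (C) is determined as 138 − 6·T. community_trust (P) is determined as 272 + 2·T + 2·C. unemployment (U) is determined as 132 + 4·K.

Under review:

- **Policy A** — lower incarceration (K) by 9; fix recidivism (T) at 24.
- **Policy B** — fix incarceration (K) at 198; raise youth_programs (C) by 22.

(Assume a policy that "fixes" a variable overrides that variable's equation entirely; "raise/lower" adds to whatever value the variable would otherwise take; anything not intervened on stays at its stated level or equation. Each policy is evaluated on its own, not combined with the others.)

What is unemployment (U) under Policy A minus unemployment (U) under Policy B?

-224

Policy A (K − 9, T := 24):
  K = 151 − 9 = 142
  U = 132 + 4·142 = 700
Policy B (K := 198, C + 22):
  K = 198
  U = 132 + 4·198 = 924
U: 700 − 924 = -224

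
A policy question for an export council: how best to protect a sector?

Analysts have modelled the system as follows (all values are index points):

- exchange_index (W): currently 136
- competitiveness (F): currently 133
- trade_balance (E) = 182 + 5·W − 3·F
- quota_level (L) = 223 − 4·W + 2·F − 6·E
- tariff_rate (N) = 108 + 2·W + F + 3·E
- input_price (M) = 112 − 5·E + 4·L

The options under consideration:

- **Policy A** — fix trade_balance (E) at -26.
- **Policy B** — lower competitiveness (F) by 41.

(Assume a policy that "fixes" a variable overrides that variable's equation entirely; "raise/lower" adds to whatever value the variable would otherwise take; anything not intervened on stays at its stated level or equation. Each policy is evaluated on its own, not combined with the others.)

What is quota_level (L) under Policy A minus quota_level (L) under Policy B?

3754

Policy A (E := -26):
  W = 136
  F = 133
  E = -26
  L = 223 − 4·136 + 2·133 − 6·(-26) = 101
Policy B (F − 41):
  W = 136
  F = 133 − 41 = 92
  E = 182 + 5·136 − 3·92 = 586
  L = 223 − 4·136 + 2·92 − 6·586 = -3653
L: 101 − (-3653) = 3754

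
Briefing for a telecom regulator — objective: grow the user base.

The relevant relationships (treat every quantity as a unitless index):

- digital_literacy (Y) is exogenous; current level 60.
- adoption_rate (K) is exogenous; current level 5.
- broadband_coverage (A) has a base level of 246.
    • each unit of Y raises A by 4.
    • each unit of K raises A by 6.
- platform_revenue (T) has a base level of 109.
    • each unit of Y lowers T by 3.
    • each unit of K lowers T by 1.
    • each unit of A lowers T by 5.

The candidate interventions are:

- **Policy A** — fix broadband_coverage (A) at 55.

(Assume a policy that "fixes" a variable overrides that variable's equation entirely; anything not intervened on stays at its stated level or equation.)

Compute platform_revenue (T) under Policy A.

Policy A (A := 55):
  Y = 60
  K = 5
  A = 55
  T = 109 − 3·60 − 5 − 5·55 = -351

-351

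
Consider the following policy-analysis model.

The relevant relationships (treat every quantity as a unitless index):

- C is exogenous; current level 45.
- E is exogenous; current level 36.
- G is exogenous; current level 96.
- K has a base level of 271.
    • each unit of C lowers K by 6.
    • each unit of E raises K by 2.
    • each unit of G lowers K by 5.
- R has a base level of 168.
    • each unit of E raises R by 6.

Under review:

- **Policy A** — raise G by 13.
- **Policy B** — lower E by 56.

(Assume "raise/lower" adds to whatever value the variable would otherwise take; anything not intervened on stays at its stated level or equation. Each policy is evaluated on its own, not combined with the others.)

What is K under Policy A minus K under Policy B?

Policy A (G + 13):
  C = 45
  E = 36
  G = 96 + 13 = 109
  K = 271 − 6·45 + 2·36 − 5·109 = -472
Policy B (E − 56):
  C = 45
  E = 36 − 56 = -20
  G = 96
  K = 271 − 6·45 + 2·(-20) − 5·96 = -519
K: -472 − (-519) = 47

47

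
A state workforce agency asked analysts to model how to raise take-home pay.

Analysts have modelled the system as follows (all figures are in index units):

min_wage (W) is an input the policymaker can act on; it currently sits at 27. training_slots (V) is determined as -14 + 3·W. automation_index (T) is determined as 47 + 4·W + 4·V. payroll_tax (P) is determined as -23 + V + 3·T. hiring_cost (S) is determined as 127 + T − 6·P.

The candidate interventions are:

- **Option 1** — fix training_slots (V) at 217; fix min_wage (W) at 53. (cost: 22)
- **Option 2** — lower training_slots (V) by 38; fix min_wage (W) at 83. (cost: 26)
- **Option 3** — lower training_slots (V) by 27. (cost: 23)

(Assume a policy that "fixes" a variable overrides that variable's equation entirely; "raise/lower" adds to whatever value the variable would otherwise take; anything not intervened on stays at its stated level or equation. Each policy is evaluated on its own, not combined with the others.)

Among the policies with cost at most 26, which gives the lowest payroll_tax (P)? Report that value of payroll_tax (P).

962

Option 1 (V := 217, W := 53):
  W = 53
  V = 217
  T = 47 + 4·53 + 4·217 = 1127
  P = -23 + 217 + 3·1127 = 3575
Option 2 (V − 38, W := 83):
  W = 83
  V = -14 + 3·83 (−38 from intervention) = 197
  T = 47 + 4·83 + 4·197 = 1167
  P = -23 + 197 + 3·1167 = 3675
Option 3 (V − 27):
  W = 27
  V = -14 + 3·27 (−27 from intervention) = 40
  T = 47 + 4·27 + 4·40 = 315
  P = -23 + 40 + 3·315 = 962
Comparing — Option 1: P=3575, Option 2: P=3675, Option 3: P=962. Lowest is 962 (Option 3).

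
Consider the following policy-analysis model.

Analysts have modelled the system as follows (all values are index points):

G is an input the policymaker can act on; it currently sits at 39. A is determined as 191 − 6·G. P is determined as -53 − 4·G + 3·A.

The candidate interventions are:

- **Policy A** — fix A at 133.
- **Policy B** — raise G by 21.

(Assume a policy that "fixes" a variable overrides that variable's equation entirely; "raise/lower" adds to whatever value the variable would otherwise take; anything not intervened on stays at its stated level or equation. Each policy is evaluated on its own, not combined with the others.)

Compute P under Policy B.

-800

Policy B (G + 21):
  G = 39 + 21 = 60
  A = 191 − 6·60 = -169
  P = -53 − 4·60 + 3·(-169) = -800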